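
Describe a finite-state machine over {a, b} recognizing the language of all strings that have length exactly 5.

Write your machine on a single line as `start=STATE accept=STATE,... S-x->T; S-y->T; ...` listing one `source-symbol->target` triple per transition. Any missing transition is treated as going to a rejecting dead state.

We only need to distinguish lengths 0, 1, …, 5, and '>5'. Chain q0 → q1 → q2 → q3 → q4 → q5 → q6 on every symbol, with q6 looping. Accepting states: {q5}.
A 7-state machine:
        a   b  
>  q0   q1  q1 
   q1   q2  q2 
   q2   q3  q3 
   q3   q4  q4 
   q4   q5  q5 
 * q5   q6  q6 
   q6   q6  q6 
(> = start, * = accepting)

start=q0; accept=q5; q0-a->q1; q0-b->q1; q1-a->q2; q1-b->q2; q2-a->q3; q2-b->q3; q3-a->q4; q3-b->q4; q4-a->q5; q4-b->q5; q5-a->q6; q5-b->q6; q6-a->q6; q6-b->q6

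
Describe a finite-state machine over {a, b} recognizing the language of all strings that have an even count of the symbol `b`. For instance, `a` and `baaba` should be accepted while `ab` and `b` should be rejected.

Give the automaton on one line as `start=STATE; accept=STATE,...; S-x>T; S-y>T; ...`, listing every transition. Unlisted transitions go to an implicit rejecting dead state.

start=s0; accept=s0; s0-a>s0; s0-b>s1; s1-a>s1; s1-b>s0

The only thing that matters is how many `b`s have appeared, reduced mod 2. Use one state per residue: s0 for 0, …, s1 for 1. Reading `b` moves to the next residue; anything else stays put. s0 is accepting.
A 2-state machine:
        a   b  
>* s0   s0  s1 
   s1   s1  s0 
(> = start, * = accepting)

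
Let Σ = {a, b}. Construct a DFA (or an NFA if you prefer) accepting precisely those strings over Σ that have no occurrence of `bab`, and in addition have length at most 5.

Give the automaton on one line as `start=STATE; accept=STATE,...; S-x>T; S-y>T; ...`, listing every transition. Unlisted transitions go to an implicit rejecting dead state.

start=q0; accept=q0,q1,q2,q3,q4,q5,q6,q7,q8,q10,q11,q12; q0-a>q1; q0-b>q2; q1-a>q3; q1-b>q4; q2-a>q5; q2-b>q4; q3-a>q6; q3-b>q7; q4-a>q8; q4-b>q7; q5-a>q6; q5-b>q9; q6-a>q10; q6-b>q10; q7-a>q11; q7-b>q10; q8-a>q10; q8-b>q9; q9-a>q9; q9-b>q9; q10-a>q12; q10-b>q12; q11-a>q12; q11-b>q9; q12-a>q9; q12-b>q9

Handle the two conditions separately and then intersect. One (4 states) tracks partial matches of the forbidden pattern `bab`; the other (7 states) tracks the input length, saturating at 6. Each combined state is a pair, one component from each; accept when both components accept. Equivalent product states are then merged.
          a    b  
>* q0     q1   q2 
 * q1     q3   q4 
 * q2     q5   q4 
 * q3     q6   q7 
 * q4     q8   q7 
 * q5     q6   q9 
 * q6    q10  q10 
 * q7    q11  q10 
 * q8    q10   q9 
   q9     q9   q9 
 * q10   q12  q12 
 * q11   q12   q9 
 * q12    q9   q9 
(> = start, * = accepting)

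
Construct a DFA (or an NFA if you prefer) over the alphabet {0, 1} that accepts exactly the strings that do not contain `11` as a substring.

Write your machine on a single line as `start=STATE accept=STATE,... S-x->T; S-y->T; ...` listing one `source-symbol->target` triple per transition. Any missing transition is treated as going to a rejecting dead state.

start=s0; accept=s0,s1; s0-0->s0; s0-1->s1; s1-0->s0; s1-1->s2; s2-0->s2; s2-1->s2

Track partial matches of the forbidden pattern `11`. State s2 is a dead state reached once `11` has occurred; every other state accepts. s0 means no part of `11` is currently matched.
3 states suffice.
        0   1  
>* s0   s0  s1 
 * s1   s0  s2 
   s2   s2  s2 
(> = start, * = accepting)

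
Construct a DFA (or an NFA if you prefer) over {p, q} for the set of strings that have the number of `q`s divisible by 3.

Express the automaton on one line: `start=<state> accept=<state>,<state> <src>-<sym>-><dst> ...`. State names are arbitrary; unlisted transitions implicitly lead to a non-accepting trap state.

Keep the running count of `q`s modulo 3: each `q` advances along the cycle A → B → C → A while other symbols loop. Accept at A.
       p  q 
>* A   A  B 
   B   B  C 
   C   C  A 
(> = start, * = accepting)

start=A accept=A A-p->A A-q->B B-p->B B-q->C C-p->C C-q->A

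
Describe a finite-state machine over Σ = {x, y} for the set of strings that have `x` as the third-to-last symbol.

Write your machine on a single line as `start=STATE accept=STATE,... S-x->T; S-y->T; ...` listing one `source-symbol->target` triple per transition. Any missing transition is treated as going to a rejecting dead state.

A DFA must remember the last 3 symbols (since which symbol is third-to-last isn't known until the input ends). Use one state per possible window of the last ≤3 symbols; accept from those whose window starts with `x`.
          x    y  
>  s0     s1   s2 
   s1     s3   s4 
   s2     s5   s6 
   s3     s7   s8 
   s4     s9  s10 
   s5    s11  s12 
   s6    s13  s14 
 * s7     s7   s8 
 * s8     s9  s10 
 * s9    s11  s12 
 * s10   s13  s14 
   s11    s7   s8 
   s12    s9  s10 
   s13   s11  s12 
   s14   s13  s14 
(> = start, * = accepting)

start=s0; accept=s7,s8,s9,s10; s0-x->s1; s0-y->s2; s1-x->s3; s1-y->s4; s2-x->s5; s2-y->s6; s3-x->s7; s3-y->s8; s4-x->s9; s4-y->s10; s5-x->s11; s5-y->s12; s6-x->s13; s6-y->s14; s7-x->s7; s7-y->s8; s8-x->s9; s8-y->s10; s9-x->s11; s9-y->s12; s10-x->s13; s10-y->s14; s11-x->s7; s11-y->s8; s12-x->s9; s12-y->s10; s13-x->s11; s13-y->s12; s14-x->s13; s14-y->s14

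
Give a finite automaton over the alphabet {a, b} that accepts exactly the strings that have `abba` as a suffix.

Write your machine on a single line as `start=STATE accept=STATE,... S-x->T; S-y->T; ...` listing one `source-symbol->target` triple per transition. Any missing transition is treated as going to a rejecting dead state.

Remember how much of `abba` the current input suffix matches. State q0 means no match yet; q1 means the last symbol is `a`; q2 means the last 2 symbols are `ab`; q3 means the last 3 symbols are `abb`; q4 means the last 4 symbols are `abba`. Only q4 accepts. On a mismatch, fall back to the longest proper suffix that is still a prefix of `abba`.
5 states suffice.
        a   b  
>  q0   q1  q0 
   q1   q1  q2 
   q2   q1  q3 
   q3   q4  q0 
 * q4   q1  q2 
(> = start, * = accepting)

start=q0; accept=q4; q0-a->q1; q0-b->q0; q1-a->q1; q1-b->q2; q2-a->q1; q2-b->q3; q3-a->q4; q3-b->q0; q4-a->q1; q4-b->q2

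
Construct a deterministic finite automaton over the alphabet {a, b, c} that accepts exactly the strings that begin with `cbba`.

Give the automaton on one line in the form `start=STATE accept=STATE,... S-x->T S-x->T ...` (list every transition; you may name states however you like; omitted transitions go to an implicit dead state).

Walk along `cbba` while the input agrees: from q0 take `c` to q1, and so on. Any deviation drops to the rejecting sink q5. Once q4 is reached the prefix is confirmed and every continuation is accepted.
        a   b   c  
>  q0   q5  q5  q1 
   q1   q5  q2  q5 
   q2   q5  q3  q5 
   q3   q4  q5  q5 
 * q4   q4  q4  q4 
   q5   q5  q5  q5 
(> = start, * = accepting)

start=q0 accept=q4 q0-a->q5 q0-b->q5 q0-c->q1 q1-a->q5 q1-b->q2 q1-c->q5 q2-a->q5 q2-b->q3 q2-c->q5 q3-a->q4 q3-b->q5 q3-c->q5 q4-a->q4 q4-b->q4 q4-c->q4 q5-a->q5 q5-b->q5 q5-c->q5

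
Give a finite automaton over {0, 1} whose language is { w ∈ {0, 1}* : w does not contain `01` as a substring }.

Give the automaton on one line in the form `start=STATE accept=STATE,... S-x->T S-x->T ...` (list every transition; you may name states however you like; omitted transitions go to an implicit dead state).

Track partial matches of the forbidden pattern `01`. State s2 is a dead state reached once `01` has occurred; every other state accepts. s0 means no part of `01` is currently matched.
A 3-state machine:
        0   1  
>* s0   s1  s0 
 * s1   s1  s2 
   s2   s2  s2 
(> = start, * = accepting)

start=s0 accept=s0,s1 s0-0->s1 s0-1->s0 s1-0->s1 s1-1->s2 s2-0->s2 s2-1->s2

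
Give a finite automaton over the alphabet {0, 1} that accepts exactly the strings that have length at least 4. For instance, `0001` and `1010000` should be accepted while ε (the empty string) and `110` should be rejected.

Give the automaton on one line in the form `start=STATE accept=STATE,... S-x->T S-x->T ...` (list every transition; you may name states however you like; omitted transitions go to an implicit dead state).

start=S0 accept=S4,S5 S0-0->S1 S0-1->S1 S1-0->S2 S1-1->S2 S2-0->S3 S2-1->S3 S3-0->S4 S3-1->S4 S4-0->S5 S4-1->S5 S5-0->S5 S5-1->S5

Count input length up to 5: every symbol moves from S0 toward S5, which means 'more than 4' and absorbs. Accept from {S4, S5}.
        0   1  
>  S0   S1  S1 
   S1   S2  S2 
   S2   S3  S3 
   S3   S4  S4 
 * S4   S5  S5 
 * S5   S5  S5 
(> = start, * = accepting)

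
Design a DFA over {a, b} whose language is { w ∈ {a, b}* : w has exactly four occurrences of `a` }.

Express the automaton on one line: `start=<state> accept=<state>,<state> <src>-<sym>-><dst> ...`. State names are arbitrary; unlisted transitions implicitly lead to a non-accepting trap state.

start=s0 accept=s4 s0-a->s1 s0-b->s0 s1-a->s2 s1-b->s1 s2-a->s3 s2-b->s2 s3-a->s4 s3-b->s3 s4-a->s5 s4-b->s4 s5-a->s5 s5-b->s5

Count `a`s, saturating at 5: states s0 through s4 mean 0 through 4 `a`s seen; s5 means more than 4. Each `a` increments (capped at s5); other symbols loop. Accept from {s4}.
6 states suffice.
        a   b  
>  s0   s1  s0 
   s1   s2  s1 
   s2   s3  s2 
   s3   s4  s3 
 * s4   s5  s4 
   s5   s5  s5 
(> = start, * = accepting)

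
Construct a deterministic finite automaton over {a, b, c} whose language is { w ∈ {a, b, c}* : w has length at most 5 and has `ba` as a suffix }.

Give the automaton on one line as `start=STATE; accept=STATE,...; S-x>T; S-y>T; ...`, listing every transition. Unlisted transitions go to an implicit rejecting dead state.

Build one automaton per condition and run them in lockstep. One (7 states) tracks the input length, saturating at 6; the other (3 states) tracks how much of the suffix `ba` has currently been matched. Each combined state is a pair, one component from each; accept when both components accept.
          a    b    c  
>  s0     s1   s2   s1 
   s1     s3   s4   s3 
   s2     s5   s4   s3 
   s3     s6   s7   s6 
   s4     s8   s7   s6 
 * s5     s6   s7   s6 
   s6     s9  s10   s9 
   s7    s11  s10   s9 
 * s8     s9  s10   s9 
   s9    s12  s13  s12 
   s10   s14  s13  s12 
 * s11   s12  s13  s12 
   s12   s15  s16  s15 
   s13   s17  s16  s15 
 * s14   s15  s16  s15 
   s15   s15  s16  s15 
   s16   s17  s16  s15 
   s17   s15  s16  s15 
(> = start, * = accepting)

start=s0; accept=s5,s8,s11,s14; s0-a>s1; s0-b>s2; s0-c>s1; s1-a>s3; s1-b>s4; s1-c>s3; s2-a>s5; s2-b>s4; s2-c>s3; s3-a>s6; s3-b>s7; s3-c>s6; s4-a>s8; s4-b>s7; s4-c>s6; s5-a>s6; s5-b>s7; s5-c>s6; s6-a>s9; s6-b>s10; s6-c>s9; s7-a>s11; s7-b>s10; s7-c>s9; s8-a>s9; s8-b>s10; s8-c>s9; s9-a>s12; s9-b>s13; s9-c>s12; s10-a>s14; s10-b>s13; s10-c>s12; s11-a>s12; s11-b>s13; s11-c>s12; s12-a>s15; s12-b>s16; s12-c>s15; s13-a>s17; s13-b>s16; s13-c>s15; s14-a>s15; s14-b>s16; s14-c>s15; s15-a>s15; s15-b>s16; s15-c>s15; s16-a>s17; s16-b>s16; s16-c>s15; s17-a>s15; s17-b>s16; s17-c>s15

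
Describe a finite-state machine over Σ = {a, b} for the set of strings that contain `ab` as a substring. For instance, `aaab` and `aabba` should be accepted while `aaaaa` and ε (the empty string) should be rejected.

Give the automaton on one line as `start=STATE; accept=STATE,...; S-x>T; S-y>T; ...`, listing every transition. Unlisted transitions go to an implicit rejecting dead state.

Track how much of `ab` has been matched so far: state q0 is no progress, q2 is the absorbing accept state reached once `ab` has occurred. Intermediate states record partial matches; on a mismatch, fall back to the longest reusable overlap.
        a   b  
>  q0   q1  q0 
   q1   q1  q2 
 * q2   q2  q2 
(> = start, * = accepting)

start=q0; accept=q2; q0-a>q1; q0-b>q0; q1-a>q1; q1-b>q2; q2-a>q2; q2-b>q2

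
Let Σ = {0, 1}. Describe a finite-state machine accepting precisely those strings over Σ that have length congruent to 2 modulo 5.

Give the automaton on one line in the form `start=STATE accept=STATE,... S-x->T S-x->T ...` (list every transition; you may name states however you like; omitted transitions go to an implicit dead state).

start=s0 accept=s2 s0-0->s1 s0-1->s1 s1-0->s2 s1-1->s2 s2-0->s3 s2-1->s3 s3-0->s4 s3-1->s4 s4-0->s0 s4-1->s0

Count input length modulo 5: every symbol advances one step around the cycle s0 → s1 → s2 → s3 → s4 → s0. Accept at s2.
        0   1  
>  s0   s1  s1 
   s1   s2  s2 
 * s2   s3  s3 
   s3   s4  s4 
   s4   s0  s0 
(> = start, * = accepting)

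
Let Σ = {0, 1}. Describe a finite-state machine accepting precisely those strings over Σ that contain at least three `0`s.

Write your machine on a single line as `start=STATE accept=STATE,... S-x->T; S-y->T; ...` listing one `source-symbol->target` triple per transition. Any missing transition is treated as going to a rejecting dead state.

Only the number of `0`s matters, and only up to 4. Make a chain S0 → S1 → S2 → S3 → S4 advanced by each `0` (with S4 absorbing); every other symbol self-loops. The accepting set is {S3, S4}.
With 5 states:
        0   1  
>  S0   S1  S0 
   S1   S2  S1 
   S2   S3  S2 
 * S3   S4  S3 
 * S4   S4  S4 
(> = start, * = accepting)

start=S0; accept=S3,S4; S0-0->S1; S0-1->S0; S1-0->S2; S1-1->S1; S2-0->S3; S2-1->S2; S3-0->S4; S3-1->S3; S4-0->S4; S4-1->S4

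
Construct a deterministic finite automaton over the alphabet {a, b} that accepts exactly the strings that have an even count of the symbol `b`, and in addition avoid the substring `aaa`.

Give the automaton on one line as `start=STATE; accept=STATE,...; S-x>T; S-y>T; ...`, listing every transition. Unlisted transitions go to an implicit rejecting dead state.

start=q0; accept=q0,q1,q3; q0-a>q1; q0-b>q2; q1-a>q3; q1-b>q2; q2-a>q4; q2-b>q0; q3-a>q5; q3-b>q2; q4-a>q6; q4-b>q0; q5-a>q5; q5-b>q7; q6-a>q7; q6-b>q0; q7-a>q7; q7-b>q5

Build one automaton per condition and run them in lockstep. The first has 2 states tracking the count of `b`s modulo 2; the second has 4 states tracking partial matches of the forbidden pattern `aaa`. A product state is a pair (one from each), accepting exactly when both do.
An 8-state machine:
        a   b  
>* q0   q1  q2 
 * q1   q3  q2 
   q2   q4  q0 
 * q3   q5  q2 
   q4   q6  q0 
   q5   q5  q7 
   q6   q7  q0 
   q7   q7  q5 
(> = start, * = accepting)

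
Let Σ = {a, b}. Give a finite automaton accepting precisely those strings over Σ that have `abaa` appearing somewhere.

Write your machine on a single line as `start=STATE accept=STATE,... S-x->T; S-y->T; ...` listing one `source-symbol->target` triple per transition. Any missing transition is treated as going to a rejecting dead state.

start=q0; accept=q4; q0-a->q1; q0-b->q0; q1-a->q1; q1-b->q2; q2-a->q3; q2-b->q0; q3-a->q4; q3-b->q2; q4-a->q4; q4-b->q4

States q0..q3 record the length of the longest prefix of `abaa` that matches the current input suffix. Reaching q4 means `abaa` has been seen, and we stay there forever. Accept from q4.
5 states suffice.
        a   b  
>  q0   q1  q0 
   q1   q1  q2 
   q2   q3  q0 
   q3   q4  q2 
 * q4   q4  q4 
(> = start, * = accepting)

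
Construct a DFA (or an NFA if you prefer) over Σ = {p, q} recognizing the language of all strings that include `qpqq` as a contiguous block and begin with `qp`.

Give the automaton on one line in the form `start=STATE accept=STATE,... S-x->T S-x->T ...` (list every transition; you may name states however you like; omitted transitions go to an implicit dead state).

Handle the two conditions separately and then intersect. The first has 5 states tracking whether and how much of `qpqq` has been seen; the second has 4 states tracking whether the input so far still matches the prefix `qp`. A product state is a pair (one from each), accepting exactly when both do. Equivalent product states are then merged.
       p  q 
>  A   B  C 
   B   B  B 
   C   D  B 
   D   E  F 
   E   E  G 
   F   D  H 
   G   D  G 
 * H   H  H 
(> = start, * = accepting)

start=A accept=H A-p->B A-q->C B-p->B B-q->B C-p->D C-q->B D-p->E D-q->F E-p->E E-q->G F-p->D F-q->H G-p->D G-q->G H-p->H H-q->H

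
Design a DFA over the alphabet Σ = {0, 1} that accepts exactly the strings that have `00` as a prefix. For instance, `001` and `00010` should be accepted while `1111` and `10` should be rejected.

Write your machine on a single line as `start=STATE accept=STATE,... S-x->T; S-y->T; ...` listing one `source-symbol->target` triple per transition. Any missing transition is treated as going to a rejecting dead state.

Check the first 2 symbols one by one: s0 through s1 record how many have matched `00` so far; any wrong symbol goes to the dead state s3. After all 2 match we enter the accepting sink s2.
With 4 states:
        0   1  
>  s0   s1  s3 
   s1   s2  s3 
 * s2   s2  s2 
   s3   s3  s3 
(> = start, * = accepting)

start=s0; accept=s2; s0-0->s1; s0-1->s3; s1-0->s2; s1-1->s3; s2-0->s2; s2-1->s2; s3-0->s3; s3-1->s3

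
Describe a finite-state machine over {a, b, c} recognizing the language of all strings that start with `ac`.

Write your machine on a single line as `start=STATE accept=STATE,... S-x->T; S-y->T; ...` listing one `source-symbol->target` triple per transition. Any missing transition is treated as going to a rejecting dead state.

start=s0; accept=s2; s0-a->s1; s0-b->s3; s0-c->s3; s1-a->s3; s1-b->s3; s1-c->s2; s2-a->s2; s2-b->s2; s2-c->s2; s3-a->s3; s3-b->s3; s3-c->s3

Check the first 2 symbols one by one: s0 through s1 record how many have matched `ac` so far; any wrong symbol goes to the dead state s3. After all 2 match we enter the accepting sink s2.
A 4-state machine:
        a   b   c  
>  s0   s1  s3  s3 
   s1   s3  s3  s2 
 * s2   s2  s2  s2 
   s3   s3  s3  s3 
(> = start, * = accepting)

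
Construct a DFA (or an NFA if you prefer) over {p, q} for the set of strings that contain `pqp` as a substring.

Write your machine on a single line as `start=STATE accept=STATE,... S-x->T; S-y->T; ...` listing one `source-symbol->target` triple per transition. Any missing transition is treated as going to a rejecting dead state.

start=S0; accept=S3; S0-p->S1; S0-q->S0; S1-p->S1; S1-q->S2; S2-p->S3; S2-q->S0; S3-p->S3; S3-q->S3

States S0..S2 record the length of the longest prefix of `pqp` that matches the current input suffix. Reaching S3 means `pqp` has been seen, and we stay there forever. Accept from S3.
        p   q  
>  S0   S1  S0 
   S1   S1  S2 
   S2   S3  S0 
 * S3   S3  S3 
(> = start, * = accepting)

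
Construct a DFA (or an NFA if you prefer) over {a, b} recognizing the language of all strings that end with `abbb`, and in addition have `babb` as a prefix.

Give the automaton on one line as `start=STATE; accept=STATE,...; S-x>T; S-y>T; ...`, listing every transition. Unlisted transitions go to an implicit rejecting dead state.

Run two small machines in parallel and take their product. The first has 5 states tracking how much of the suffix `abbb` has currently been matched; the second has 6 states tracking whether the input so far still matches the prefix `babb`. A product state is a pair (one from each), accepting exactly when both do. After merging equivalent states the machine shrinks.
A 10-state machine:
        a   b  
>  s0   s1  s2 
   s1   s1  s1 
   s2   s3  s1 
   s3   s1  s4 
   s4   s1  s5 
   s5   s6  s7 
   s6   s6  s8 
 * s7   s6  s9 
   s8   s6  s5 
   s9   s6  s9 
(> = start, * = accepting)

start=s0; accept=s7; s0-a>s1; s0-b>s2; s1-a>s1; s1-b>s1; s2-a>s3; s2-b>s1; s3-a>s1; s3-b>s4; s4-a>s1; s4-b>s5; s5-a>s6; s5-b>s7; s6-a>s6; s6-b>s8; s7-a>s6; s7-b>s9; s8-a>s6; s8-b>s5; s9-a>s6; s9-b>s9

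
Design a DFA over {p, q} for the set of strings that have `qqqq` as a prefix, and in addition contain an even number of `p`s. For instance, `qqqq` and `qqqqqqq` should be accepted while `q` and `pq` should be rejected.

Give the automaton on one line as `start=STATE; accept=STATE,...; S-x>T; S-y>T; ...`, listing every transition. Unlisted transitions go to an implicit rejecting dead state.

Handle the two conditions separately and then intersect. The first has 6 states tracking whether the input so far still matches the prefix `qqqq`; the second has 2 states tracking the count of `p`s modulo 2. A product state is a pair (one from each), accepting exactly when both do.
With 8 states:
        p   q  
>  S0   S1  S2 
   S1   S3  S1 
   S2   S1  S4 
   S3   S1  S3 
   S4   S1  S5 
   S5   S1  S6 
 * S6   S7  S6 
   S7   S6  S7 
(> = start, * = accepting)

start=S0; accept=S6; S0-p>S1; S0-q>S2; S1-p>S3; S1-q>S1; S2-p>S1; S2-q>S4; S3-p>S1; S3-q>S3; S4-p>S1; S4-q>S5; S5-p>S1; S5-q>S6; S6-p>S7; S6-q>S6; S7-p>S6; S7-q>S7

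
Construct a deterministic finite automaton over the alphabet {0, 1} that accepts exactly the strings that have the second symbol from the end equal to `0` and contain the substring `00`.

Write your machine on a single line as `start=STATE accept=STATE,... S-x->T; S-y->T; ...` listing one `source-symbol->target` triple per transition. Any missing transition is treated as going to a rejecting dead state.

start=S0; accept=S2,S3; S0-0->S1; S0-1->S0; S1-0->S2; S1-1->S0; S2-0->S2; S2-1->S3; S3-0->S4; S3-1->S5; S4-0->S2; S4-1->S3; S5-0->S4; S5-1->S5

Handle the two conditions separately and then intersect. The first has 7 states tracking the last 2 symbols read; the second has 3 states tracking whether and how much of `00` has been seen. A product state is a pair (one from each), accepting exactly when both do. Minimizing collapses redundant product states.
6 states suffice.
        0   1  
>  S0   S1  S0 
   S1   S2  S0 
 * S2   S2  S3 
 * S3   S4  S5 
   S4   S2  S3 
   S5   S4  S5 
(> = start, * = accepting)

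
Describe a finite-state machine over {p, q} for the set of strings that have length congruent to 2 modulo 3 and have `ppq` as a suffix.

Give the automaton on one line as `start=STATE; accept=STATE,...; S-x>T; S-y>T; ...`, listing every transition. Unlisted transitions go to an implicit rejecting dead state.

start=A; accept=L; A-p>B; A-q>C; B-p>D; B-q>E; C-p>F; C-q>E; D-p>G; D-q>H; E-p>I; E-q>A; F-p>G; F-q>A; G-p>J; G-q>K; H-p>B; H-q>C; I-p>J; I-q>C; J-p>D; J-q>L; K-p>F; K-q>E; L-p>I; L-q>A

Handle the two conditions separately and then intersect. One (3 states) tracks the input length modulo 3; the other (4 states) tracks how much of the suffix `ppq` has currently been matched. Each combined state is a pair, one component from each; accept when both components accept.
12 states suffice.
       p  q 
>  A   B  C 
   B   D  E 
   C   F  E 
   D   G  H 
   E   I  A 
   F   G  A 
   G   J  K 
   H   B  C 
   I   J  C 
   J   D  L 
   K   F  E 
 * L   I  A 
(> = start, * = accepting)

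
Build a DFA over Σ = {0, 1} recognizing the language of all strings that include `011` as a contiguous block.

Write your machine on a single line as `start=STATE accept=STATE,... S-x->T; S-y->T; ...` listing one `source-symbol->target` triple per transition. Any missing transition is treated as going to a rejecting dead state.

start=q0; accept=q3; q0-0->q1; q0-1->q0; q1-0->q1; q1-1->q2; q2-0->q1; q2-1->q3; q3-0->q3; q3-1->q3

States q0..q2 record the length of the longest prefix of `011` that matches the current input suffix. Reaching q3 means `011` has been seen, and we stay there forever. Accept from q3.
        0   1  
>  q0   q1  q0 
   q1   q1  q2 
   q2   q1  q3 
 * q3   q3  q3 
(> = start, * = accepting)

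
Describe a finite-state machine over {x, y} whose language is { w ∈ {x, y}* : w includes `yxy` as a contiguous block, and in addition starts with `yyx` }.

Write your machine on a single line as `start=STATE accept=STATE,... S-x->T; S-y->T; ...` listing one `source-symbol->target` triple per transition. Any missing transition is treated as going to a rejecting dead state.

start=q0; accept=q9; q0-x->q1; q0-y->q2; q1-x->q1; q1-y->q3; q2-x->q4; q2-y->q5; q3-x->q4; q3-y->q3; q4-x->q1; q4-y->q6; q5-x->q7; q5-y->q3; q6-x->q6; q6-y->q6; q7-x->q8; q7-y->q9; q8-x->q8; q8-y->q10; q9-x->q9; q9-y->q9; q10-x->q7; q10-y->q10

Run two small machines in parallel and take their product. The first has 4 states tracking whether and how much of `yxy` has been seen; the second has 5 states tracking whether the input so far still matches the prefix `yyx`. A product state is a pair (one from each), accepting exactly when both do.
An 11-state machine:
          x    y  
>  q0     q1   q2 
   q1     q1   q3 
   q2     q4   q5 
   q3     q4   q3 
   q4     q1   q6 
   q5     q7   q3 
   q6     q6   q6 
   q7     q8   q9 
   q8     q8  q10 
 * q9     q9   q9 
   q10    q7  q10 
(> = start, * = accepting)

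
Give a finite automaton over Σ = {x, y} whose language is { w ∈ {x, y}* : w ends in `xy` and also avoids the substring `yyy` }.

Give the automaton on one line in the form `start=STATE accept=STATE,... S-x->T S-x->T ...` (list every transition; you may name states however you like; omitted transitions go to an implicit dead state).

Build one automaton per condition and run them in lockstep. One (3 states) tracks how much of the suffix `xy` has currently been matched; the other (4 states) tracks partial matches of the forbidden pattern `yyy`. Each combined state is a pair, one component from each; accept when both components accept. Minimizing collapses redundant product states.
A 6-state machine:
        x   y  
>  q0   q1  q2 
   q1   q1  q3 
   q2   q1  q4 
 * q3   q1  q4 
   q4   q1  q5 
   q5   q5  q5 
(> = start, * = accepting)

start=q0 accept=q3 q0-x->q1 q0-y->q2 q1-x->q1 q1-y->q3 q2-x->q1 q2-y->q4 q3-x->q1 q3-y->q4 q4-x->q1 q4-y->q5 q5-x->q5 q5-y->q5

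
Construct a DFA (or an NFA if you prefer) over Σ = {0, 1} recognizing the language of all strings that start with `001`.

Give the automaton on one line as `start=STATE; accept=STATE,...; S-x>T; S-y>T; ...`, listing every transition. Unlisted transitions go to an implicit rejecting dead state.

start=q0; accept=q3; q0-0>q1; q0-1>q4; q1-0>q2; q1-1>q4; q2-0>q4; q2-1>q3; q3-0>q3; q3-1>q3; q4-0>q4; q4-1>q4

Walk along `001` while the input agrees: from q0 take `0` to q1, and so on. Any deviation drops to the rejecting sink q4. Once q3 is reached the prefix is confirmed and every continuation is accepted.
With 5 states:
        0   1  
>  q0   q1  q4 
   q1   q2  q4 
   q2   q4  q3 
 * q3   q3  q3 
   q4   q4  q4 
(> = start, * = accepting)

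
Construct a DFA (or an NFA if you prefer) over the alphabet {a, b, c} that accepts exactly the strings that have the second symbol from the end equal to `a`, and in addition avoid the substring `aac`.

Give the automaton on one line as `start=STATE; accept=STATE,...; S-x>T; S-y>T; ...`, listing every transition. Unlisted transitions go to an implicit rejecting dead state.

start=q0; accept=q4,q5,q6; q0-a>q1; q0-b>q2; q0-c>q3; q1-a>q4; q1-b>q5; q1-c>q6; q2-a>q7; q2-b>q8; q2-c>q9; q3-a>q10; q3-b>q11; q3-c>q12; q4-a>q4; q4-b>q5; q4-c>q13; q5-a>q7; q5-b>q8; q5-c>q9; q6-a>q10; q6-b>q11; q6-c>q12; q7-a>q4; q7-b>q5; q7-c>q6; q8-a>q7; q8-b>q8; q8-c>q9; q9-a>q10; q9-b>q11; q9-c>q12; q10-a>q4; q10-b>q5; q10-c>q6; q11-a>q7; q11-b>q8; q11-c>q9; q12-a>q10; q12-b>q11; q12-c>q12; q13-a>q14; q13-b>q15; q13-c>q16; q14-a>q17; q14-b>q18; q14-c>q13; q15-a>q19; q15-b>q20; q15-c>q21; q16-a>q14; q16-b>q15; q16-c>q16; q17-a>q17; q17-b>q18; q17-c>q13; q18-a>q19; q18-b>q20; q18-c>q21; q19-a>q17; q19-b>q18; q19-c>q13; q20-a>q19; q20-b>q20; q20-c>q21; q21-a>q14; q21-b>q15; q21-c>q16

Build one automaton per condition and run them in lockstep. One (13 states) tracks the last 2 symbols read; the other (4 states) tracks partial matches of the forbidden pattern `aac`. Each combined state is a pair, one component from each; accept when both components accept.
22 states suffice.
          a    b    c  
>  q0     q1   q2   q3 
   q1     q4   q5   q6 
   q2     q7   q8   q9 
   q3    q10  q11  q12 
 * q4     q4   q5  q13 
 * q5     q7   q8   q9 
 * q6    q10  q11  q12 
   q7     q4   q5   q6 
   q8     q7   q8   q9 
   q9    q10  q11  q12 
   q10    q4   q5   q6 
   q11    q7   q8   q9 
   q12   q10  q11  q12 
   q13   q14  q15  q16 
   q14   q17  q18  q13 
   q15   q19  q20  q21 
   q16   q14  q15  q16 
   q17   q17  q18  q13 
   q18   q19  q20  q21 
   q19   q17  q18  q13 
   q20   q19  q20  q21 
   q21   q14  q15  q16 
(> = start, * = accepting)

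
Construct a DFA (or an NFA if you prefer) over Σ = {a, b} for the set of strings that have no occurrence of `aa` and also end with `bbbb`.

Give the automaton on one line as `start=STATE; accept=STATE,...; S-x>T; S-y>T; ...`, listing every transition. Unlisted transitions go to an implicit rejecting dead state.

Build one automaton per condition and run them in lockstep. The first has 3 states tracking partial matches of the forbidden pattern `aa`; the second has 5 states tracking how much of the suffix `bbbb` has currently been matched. A product state is a pair (one from each), accepting exactly when both do. After merging equivalent states the machine shrinks.
7 states suffice.
        a   b  
>  s0   s1  s2 
   s1   s3  s2 
   s2   s1  s4 
   s3   s3  s3 
   s4   s1  s5 
   s5   s1  s6 
 * s6   s1  s6 
(> = start, * = accepting)

start=s0; accept=s6; s0-a>s1; s0-b>s2; s1-a>s3; s1-b>s2; s2-a>s1; s2-b>s4; s3-a>s3; s3-b>s3; s4-a>s1; s4-b>s5; s5-a>s1; s5-b>s6; s6-a>s1; s6-b>s6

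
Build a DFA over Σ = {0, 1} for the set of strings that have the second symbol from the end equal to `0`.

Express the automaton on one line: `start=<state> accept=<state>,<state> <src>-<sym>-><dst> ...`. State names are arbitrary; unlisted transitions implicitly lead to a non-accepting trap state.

Because acceptance depends on a position counted from the end, the machine has to buffer the most recent 2 symbols. Make each state the string of the last up-to-2 symbols read; on input `x` shift the window left and append `x`. Accept when the buffered window has length 2 and begins with `0`.
7 states suffice.
       0  1 
>  A   B  C 
   B   D  E 
   C   F  G 
 * D   D  E 
 * E   F  G 
   F   D  E 
   G   F  G 
(> = start, * = accepting)

start=A accept=D,E A-0->B A-1->C B-0->D B-1->E C-0->F C-1->G D-0->D D-1->E E-0->F E-1->G F-0->D F-1->E G-0->F G-1->G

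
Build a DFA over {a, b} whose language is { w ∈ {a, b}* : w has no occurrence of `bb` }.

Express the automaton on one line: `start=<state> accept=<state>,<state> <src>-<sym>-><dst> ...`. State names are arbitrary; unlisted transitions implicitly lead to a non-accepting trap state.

start=S0 accept=S0,S1 S0-a->S0 S0-b->S1 S1-a->S0 S1-b->S2 S2-a->S2 S2-b->S2

Track partial matches of the forbidden pattern `bb`. State S2 is a dead state reached once `bb` has occurred; every other state accepts. S0 means no part of `bb` is currently matched.
A 3-state machine:
        a   b  
>* S0   S0  S1 
 * S1   S0  S2 
   S2   S2  S2 
(> = start, * = accepting)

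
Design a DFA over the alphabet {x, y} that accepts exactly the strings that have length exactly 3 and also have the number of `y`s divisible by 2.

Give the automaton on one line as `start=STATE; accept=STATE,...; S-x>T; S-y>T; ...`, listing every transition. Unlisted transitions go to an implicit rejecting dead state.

start=q0; accept=q5; q0-x>q1; q0-y>q2; q1-x>q3; q1-y>q4; q2-x>q4; q2-y>q3; q3-x>q5; q3-y>q6; q4-x>q6; q4-y>q5; q5-x>q6; q5-y>q6; q6-x>q6; q6-y>q6

Handle the two conditions separately and then intersect. The first has 5 states tracking the input length, saturating at 4; the second has 2 states tracking the count of `y`s modulo 2. A product state is a pair (one from each), accepting exactly when both do. After merging equivalent states the machine shrinks.
7 states suffice.
        x   y  
>  q0   q1  q2 
   q1   q3  q4 
   q2   q4  q3 
   q3   q5  q6 
   q4   q6  q5 
 * q5   q6  q6 
   q6   q6  q6 
(> = start, * = accepting)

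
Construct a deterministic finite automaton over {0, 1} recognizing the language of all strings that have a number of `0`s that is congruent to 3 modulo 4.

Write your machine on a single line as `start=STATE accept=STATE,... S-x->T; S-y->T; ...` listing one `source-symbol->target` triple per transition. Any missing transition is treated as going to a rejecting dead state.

Keep the running count of `0`s modulo 4: each `0` advances along the cycle q0 → q1 → q2 → q3 → q0 while other symbols loop. Accept at q3.
A 4-state machine:
        0   1  
>  q0   q1  q0 
   q1   q2  q1 
   q2   q3  q2 
 * q3   q0  q3 
(> = start, * = accepting)

start=q0; accept=q3; q0-0->q1; q0-1->q0; q1-0->q2; q1-1->q1; q2-0->q3; q2-1->q2; q3-0->q0; q3-1->q3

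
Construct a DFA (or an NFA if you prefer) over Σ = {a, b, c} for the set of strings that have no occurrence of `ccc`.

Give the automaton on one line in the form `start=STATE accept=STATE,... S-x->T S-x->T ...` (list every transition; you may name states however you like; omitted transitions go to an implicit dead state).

Track partial matches of the forbidden pattern `ccc`. State q3 is a dead state reached once `ccc` has occurred; every other state accepts. q0 means no part of `ccc` is currently matched.
With 4 states:
        a   b   c  
>* q0   q0  q0  q1 
 * q1   q0  q0  q2 
 * q2   q0  q0  q3 
   q3   q3  q3  q3 
(> = start, * = accepting)

start=q0 accept=q0,q1,q2 q0-a->q0 q0-b->q0 q0-c->q1 q1-a->q0 q1-b->q0 q1-c->q2 q2-a->q0 q2-b->q0 q2-c->q3 q3-a->q3 q3-b->q3 q3-c->q3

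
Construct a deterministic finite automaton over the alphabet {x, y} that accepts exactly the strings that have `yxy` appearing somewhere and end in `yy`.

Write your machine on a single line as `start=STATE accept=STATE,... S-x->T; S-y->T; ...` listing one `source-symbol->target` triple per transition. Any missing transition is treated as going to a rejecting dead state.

start=q0; accept=q6; q0-x->q0; q0-y->q1; q1-x->q2; q1-y->q3; q2-x->q0; q2-y->q4; q3-x->q2; q3-y->q3; q4-x->q5; q4-y->q6; q5-x->q5; q5-y->q4; q6-x->q5; q6-y->q6

Run two small machines in parallel and take their product. One (4 states) tracks whether and how much of `yxy` has been seen; the other (3 states) tracks how much of the suffix `yy` has currently been matched. Each combined state is a pair, one component from each; accept when both components accept.
7 states suffice.
        x   y  
>  q0   q0  q1 
   q1   q2  q3 
   q2   q0  q4 
   q3   q2  q3 
   q4   q5  q6 
   q5   q5  q4 
 * q6   q5  q6 
(> = start, * = accepting)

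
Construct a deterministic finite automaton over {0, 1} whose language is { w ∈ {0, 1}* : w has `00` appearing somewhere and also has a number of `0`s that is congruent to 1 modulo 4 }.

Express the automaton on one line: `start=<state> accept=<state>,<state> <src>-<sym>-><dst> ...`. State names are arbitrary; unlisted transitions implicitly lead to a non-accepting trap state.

start=S0 accept=S8 S0-0->S1 S0-1->S0 S1-0->S2 S1-1->S3 S2-0->S4 S2-1->S2 S3-0->S5 S3-1->S3 S4-0->S6 S4-1->S4 S5-0->S4 S5-1->S7 S6-0->S8 S6-1->S6 S7-0->S9 S7-1->S7 S8-0->S2 S8-1->S8 S9-0->S6 S9-1->S10 S10-0->S11 S10-1->S10 S11-0->S8 S11-1->S0

Handle the two conditions separately and then intersect. The first has 3 states tracking whether and how much of `00` has been seen; the second has 4 states tracking the count of `0`s modulo 4. A product state is a pair (one from each), accepting exactly when both do.
12 states suffice.
          0    1  
>  S0     S1   S0 
   S1     S2   S3 
   S2     S4   S2 
   S3     S5   S3 
   S4     S6   S4 
   S5     S4   S7 
   S6     S8   S6 
   S7     S9   S7 
 * S8     S2   S8 
   S9     S6  S10 
   S10   S11  S10 
   S11    S8   S0 
(> = start, * = accepting)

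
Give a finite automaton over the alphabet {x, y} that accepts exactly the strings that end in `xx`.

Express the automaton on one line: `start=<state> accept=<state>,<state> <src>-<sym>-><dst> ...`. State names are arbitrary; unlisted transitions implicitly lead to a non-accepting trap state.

start=q0 accept=q2 q0-x->q1 q0-y->q0 q1-x->q2 q1-y->q0 q2-x->q2 q2-y->q0

Let each state record the length of the longest suffix of the input read so far that is also a prefix of `xx`. q1 means the last symbol is `x`; q2 means the last 2 symbols are `xx`. Accept only at q2, where the string currently ends in `xx`.
With 3 states:
        x   y  
>  q0   q1  q0 
   q1   q2  q0 
 * q2   q2  q0 
(> = start, * = accepting)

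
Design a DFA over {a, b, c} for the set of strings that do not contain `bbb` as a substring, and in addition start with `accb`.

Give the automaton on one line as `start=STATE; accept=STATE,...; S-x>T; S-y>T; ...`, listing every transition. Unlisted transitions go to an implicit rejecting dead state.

start=q0; accept=q5,q6,q7; q0-a>q1; q0-b>q2; q0-c>q2; q1-a>q2; q1-b>q2; q1-c>q3; q2-a>q2; q2-b>q2; q2-c>q2; q3-a>q2; q3-b>q2; q3-c>q4; q4-a>q2; q4-b>q5; q4-c>q2; q5-a>q6; q5-b>q7; q5-c>q6; q6-a>q6; q6-b>q5; q6-c>q6; q7-a>q6; q7-b>q2; q7-c>q6

Build one automaton per condition and run them in lockstep. The first has 4 states tracking partial matches of the forbidden pattern `bbb`; the second has 6 states tracking whether the input so far still matches the prefix `accb`. A product state is a pair (one from each), accepting exactly when both do. After merging equivalent states the machine shrinks.
An 8-state machine:
        a   b   c  
>  q0   q1  q2  q2 
   q1   q2  q2  q3 
   q2   q2  q2  q2 
   q3   q2  q2  q4 
   q4   q2  q5  q2 
 * q5   q6  q7  q6 
 * q6   q6  q5  q6 
 * q7   q6  q2  q6 
(> = start, * = accepting)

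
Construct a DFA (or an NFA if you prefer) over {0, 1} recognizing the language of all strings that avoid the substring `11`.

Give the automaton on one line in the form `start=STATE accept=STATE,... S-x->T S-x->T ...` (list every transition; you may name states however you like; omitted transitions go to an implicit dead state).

Track partial matches of the forbidden pattern `11`. State q2 is a dead state reached once `11` has occurred; every other state accepts. q0 means no part of `11` is currently matched.
        0   1  
>* q0   q0  q1 
 * q1   q0  q2 
   q2   q2  q2 
(> = start, * = accepting)

start=q0 accept=q0,q1 q0-0->q0 q0-1->q1 q1-0->q0 q1-1->q2 q2-0->q2 q2-1->q2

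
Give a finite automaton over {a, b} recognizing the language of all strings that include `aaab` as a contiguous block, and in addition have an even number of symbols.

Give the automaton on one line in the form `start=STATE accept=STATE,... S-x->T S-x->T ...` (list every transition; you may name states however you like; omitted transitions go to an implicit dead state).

start=q0 accept=q8 q0-a->q1 q0-b->q2 q1-a->q3 q1-b->q0 q2-a->q4 q2-b->q0 q3-a->q5 q3-b->q2 q4-a->q6 q4-b->q2 q5-a->q7 q5-b->q8 q6-a->q7 q6-b->q0 q7-a->q5 q7-b->q9 q8-a->q9 q8-b->q9 q9-a->q8 q9-b->q8

Handle the two conditions separately and then intersect. One (5 states) tracks whether and how much of `aaab` has been seen; the other (2 states) tracks the input length modulo 2. Each combined state is a pair, one component from each; accept when both components accept.
With 10 states:
        a   b  
>  q0   q1  q2 
   q1   q3  q0 
   q2   q4  q0 
   q3   q5  q2 
   q4   q6  q2 
   q5   q7  q8 
   q6   q7  q0 
   q7   q5  q9 
 * q8   q9  q9 
   q9   q8  q8 
(> = start, * = accepting)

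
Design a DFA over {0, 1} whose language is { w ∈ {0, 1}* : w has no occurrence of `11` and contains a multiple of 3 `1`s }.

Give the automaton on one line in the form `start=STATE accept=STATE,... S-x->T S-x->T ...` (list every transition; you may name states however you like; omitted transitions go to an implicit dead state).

start=A accept=A,G A-0->A A-1->B B-0->C B-1->D C-0->C C-1->E D-0->D D-1->D E-0->F E-1->D F-0->F F-1->G G-0->A G-1->D

Run two small machines in parallel and take their product. One (3 states) tracks partial matches of the forbidden pattern `11`; the other (3 states) tracks the count of `1`s modulo 3. Each combined state is a pair, one component from each; accept when both components accept. Minimizing collapses redundant product states.
       0  1 
>* A   A  B 
   B   C  D 
   C   C  E 
   D   D  D 
   E   F  D 
   F   F  G 
 * G   A  D 
(> = start, * = accepting)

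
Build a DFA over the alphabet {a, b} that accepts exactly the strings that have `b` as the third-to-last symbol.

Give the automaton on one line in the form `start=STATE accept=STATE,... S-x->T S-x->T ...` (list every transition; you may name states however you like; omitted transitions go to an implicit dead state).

Because acceptance depends on a position counted from the end, the machine has to buffer the most recent 3 symbols. Make each state the string of the last up-to-3 symbols read; on input `x` shift the window left and append `x`. Accept when the buffered window has length 3 and begins with `b`.
With 15 states:
          a    b  
>  s0     s1   s2 
   s1     s3   s4 
   s2     s5   s6 
   s3     s7   s8 
   s4     s9  s10 
   s5    s11  s12 
   s6    s13  s14 
   s7     s7   s8 
   s8     s9  s10 
   s9    s11  s12 
   s10   s13  s14 
 * s11    s7   s8 
 * s12    s9  s10 
 * s13   s11  s12 
 * s14   s13  s14 
(> = start, * = accepting)

start=s0 accept=s11,s12,s13,s14 s0-a->s1 s0-b->s2 s1-a->s3 s1-b->s4 s2-a->s5 s2-b->s6 s3-a->s7 s3-b->s8 s4-a->s9 s4-b->s10 s5-a->s11 s5-b->s12 s6-a->s13 s6-b->s14 s7-a->s7 s7-b->s8 s8-a->s9 s8-b->s10 s9-a->s11 s9-b->s12 s10-a->s13 s10-b->s14 s11-a->s7 s11-b->s8 s12-a->s9 s12-b->s10 s13-a->s11 s13-b->s12 s14-a->s13 s14-b->s14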